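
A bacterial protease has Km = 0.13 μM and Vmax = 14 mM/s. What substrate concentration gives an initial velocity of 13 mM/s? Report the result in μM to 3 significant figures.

1.69 μM

Rearranging v = Vmax[S]/(Km+[S]) gives [S] = Km·v/(Vmax − v).
[S] = 0.13 × 13 / (14 − 13) = 1.690/1.000 = 1.69 μM.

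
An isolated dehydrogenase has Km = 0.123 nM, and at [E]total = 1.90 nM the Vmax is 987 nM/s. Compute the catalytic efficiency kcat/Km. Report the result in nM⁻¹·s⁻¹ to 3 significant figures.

kcat = Vmax/[E]total = 987/1.90 = 519 s⁻¹.
kcat/Km = 519/0.123 = 4220 nM⁻¹·s⁻¹.

4220 nM⁻¹·s⁻¹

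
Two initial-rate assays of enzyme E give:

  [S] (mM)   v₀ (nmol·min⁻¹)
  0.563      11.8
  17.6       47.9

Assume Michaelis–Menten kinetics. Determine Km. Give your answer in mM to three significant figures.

1.98 mM

In reciprocal form, 1/v = (Km/Vmax)·(1/[S]) + 1/Vmax. The two points give (1/[S], 1/v) = (1.776, 0.08475) and (0.05682, 0.02088).
Slope = (0.08475 − 0.02088)/(1.776 − 0.05682) = 0.03715; intercept = 0.08475 − 0.03715×1.776 = 0.01877.
Vmax = 1/intercept = 53.3 nmol·min⁻¹; Km = slope × Vmax = 0.03715 × 53.3 = 1.98 mM.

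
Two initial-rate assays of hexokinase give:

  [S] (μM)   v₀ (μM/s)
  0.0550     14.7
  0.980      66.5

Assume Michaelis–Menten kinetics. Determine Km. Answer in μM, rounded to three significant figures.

0.260 μM

In reciprocal form, 1/v = (Km/Vmax)·(1/[S]) + 1/Vmax. The two points give (1/[S], 1/v) = (18.18, 0.06803) and (1.020, 0.01504).
Slope = (0.06803 − 0.01504)/(18.18 − 1.020) = 0.003088; intercept = 0.06803 − 0.003088×18.18 = 0.01189.
Vmax = 1/intercept = 84.1 μM/s; Km = slope × Vmax = 0.003088 × 84.1 = 0.260 μM.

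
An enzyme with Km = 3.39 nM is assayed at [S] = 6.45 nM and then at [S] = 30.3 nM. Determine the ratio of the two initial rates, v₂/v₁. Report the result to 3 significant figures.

Since Vmax cancels, v₂/v₁ = [S]₂(Km+[S]₁) / [S]₁(Km+[S]₂).
= 30.3×(3.39+6.45) / (6.45×(3.39+30.3)) = 298.2/217.3 = 1.37.

1.37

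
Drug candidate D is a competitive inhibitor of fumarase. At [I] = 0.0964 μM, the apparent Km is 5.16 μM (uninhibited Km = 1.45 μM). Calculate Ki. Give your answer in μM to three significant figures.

Competitive: Km,app = α·Km with α = 1 + [I]/Ki.
α = Km,app/Km = 5.16/1.45 = 3.559.
Ki = [I]/(α − 1) = 0.0964/2.559 = 0.0377 μM.

0.0377 μM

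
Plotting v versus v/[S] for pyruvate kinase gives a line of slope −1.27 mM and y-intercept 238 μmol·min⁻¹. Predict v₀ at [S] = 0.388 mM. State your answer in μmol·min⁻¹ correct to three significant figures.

In the Eadie–Hofstee form v = Vmax − Km·(v/[S]), the slope is −Km and the intercept is Vmax, so Km = 1.27 mM and Vmax = 238 μmol·min⁻¹.
v = 238 × 0.388/(1.27 + 0.388) = 55.7 μmol·min⁻¹.

55.7 μmol·min⁻¹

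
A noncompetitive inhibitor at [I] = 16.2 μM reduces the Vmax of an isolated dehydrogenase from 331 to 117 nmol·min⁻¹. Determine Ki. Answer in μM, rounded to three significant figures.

8.86 μM

Noncompetitive: Vmax,app = Vmax/α with α = 1 + [I]/Ki.
α = Vmax/Vmax,app = 331/117 = 2.829.
Since α = 1 + [I]/Ki, [I]/Ki = 2.829 − 1 = 1.829 and Ki = 16.2/1.829 = 8.86 μM.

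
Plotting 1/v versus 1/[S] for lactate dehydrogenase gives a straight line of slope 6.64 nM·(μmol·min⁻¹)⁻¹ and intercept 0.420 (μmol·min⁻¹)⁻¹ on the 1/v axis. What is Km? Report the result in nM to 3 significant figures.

15.8 nM

y-intercept = 1/Vmax ⇒ Vmax = 2.38 μmol·min⁻¹; slope = Km/Vmax ⇒ Km = slope × Vmax.
Km = 6.64 × 2.38 = 15.8 nM.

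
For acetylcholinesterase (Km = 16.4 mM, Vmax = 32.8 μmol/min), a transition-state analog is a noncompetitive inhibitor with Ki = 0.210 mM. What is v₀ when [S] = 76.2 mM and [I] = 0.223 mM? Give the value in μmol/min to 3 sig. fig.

13.1 μmol/min

α = 1 + [I]/Ki = 1 + 0.223/0.210 = 2.062.
For a noncompetitive inhibitor, Vmax is reduced to Vmax/α while Km is unchanged: Km,app = 16.4 mM, Vmax,app = 15.9 μmol/min.
v = Vmax,app·[S]/(Km,app + [S]) = 15.9 × 76.2/(16.4 + 76.2) = 13.1 μmol/min.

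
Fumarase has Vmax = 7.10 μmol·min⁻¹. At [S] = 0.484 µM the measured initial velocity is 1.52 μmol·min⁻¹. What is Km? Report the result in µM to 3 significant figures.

1.78 µM

From v = Vmax[S]/(Km+[S]), Km = [S](Vmax − v)/v.
Km = 0.484 × (7.10 − 1.52) / 1.52 = 2.701/1.52 = 1.78 µM.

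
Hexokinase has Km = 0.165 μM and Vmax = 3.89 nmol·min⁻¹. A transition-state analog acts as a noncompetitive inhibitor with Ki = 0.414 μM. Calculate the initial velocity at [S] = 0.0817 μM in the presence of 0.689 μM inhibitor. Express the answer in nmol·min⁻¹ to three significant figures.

α = 1 + [I]/Ki = 1 + 0.689/0.414 = 2.664.
For a noncompetitive inhibitor, Vmax is reduced to Vmax/α while Km is unchanged: Km,app = 0.165 μM, Vmax,app = 1.46 nmol·min⁻¹.
v = Vmax,app·[S]/(Km,app + [S]) = 1.46 × 0.0817/(0.165 + 0.0817) = 0.484 nmol·min⁻¹.

0.484 nmol·min⁻¹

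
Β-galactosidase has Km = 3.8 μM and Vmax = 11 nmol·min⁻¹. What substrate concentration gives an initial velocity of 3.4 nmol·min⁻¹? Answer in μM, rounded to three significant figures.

1.70 μM

Rearranging v = Vmax[S]/(Km+[S]) gives [S] = Km·v/(Vmax − v).
[S] = 3.8 × 3.4 / (11 − 3.4) = 12.92/7.600 = 1.70 μM.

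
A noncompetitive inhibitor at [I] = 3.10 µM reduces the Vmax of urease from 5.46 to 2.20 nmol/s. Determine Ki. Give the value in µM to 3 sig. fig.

Noncompetitive: Vmax,app = Vmax/α with α = 1 + [I]/Ki.
α = Vmax/Vmax,app = 5.46/2.20 = 2.482.
Since α = 1 + [I]/Ki, [I]/Ki = 2.482 − 1 = 1.482 and Ki = 3.10/1.482 = 2.09 µM.

2.09 µM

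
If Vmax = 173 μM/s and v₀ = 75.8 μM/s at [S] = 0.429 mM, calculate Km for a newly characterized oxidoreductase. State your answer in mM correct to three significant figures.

From v = Vmax[S]/(Km+[S]), Km = [S](Vmax − v)/v.
Km = 0.429 × (173 − 75.8) / 75.8 = 41.70/75.8 = 0.550 mM.

0.550 mM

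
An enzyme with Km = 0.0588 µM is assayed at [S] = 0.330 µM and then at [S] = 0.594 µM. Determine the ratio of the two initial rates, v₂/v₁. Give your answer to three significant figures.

1.07

The fractional saturations are [S]/(Km+[S]) = 0.330/0.3888 = 0.8488 and 0.594/0.6528 = 0.9099.
v₂/v₁ is just their ratio: 0.9099/0.8488 = 1.07.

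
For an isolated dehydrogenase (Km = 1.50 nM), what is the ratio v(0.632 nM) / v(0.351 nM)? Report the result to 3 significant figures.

1.56

The fractional saturations are [S]/(Km+[S]) = 0.351/1.851 = 0.1896 and 0.632/2.132 = 0.2964.
v₂/v₁ is just their ratio: 0.2964/0.1896 = 1.56.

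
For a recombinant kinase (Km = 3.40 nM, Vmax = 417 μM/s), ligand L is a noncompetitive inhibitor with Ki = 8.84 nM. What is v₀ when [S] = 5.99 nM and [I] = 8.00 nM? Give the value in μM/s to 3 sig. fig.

With α = 1 + [I]/Ki = 1 + 8.00/8.84 = 1.905, the noncompetitive rate law is v = (Vmax/α)·[S] / (Km + [S]).
v = (417/1.905)×5.99 / (3.40 + 5.99) = 1311/9.390 = 140 μM/s.

140 μM/s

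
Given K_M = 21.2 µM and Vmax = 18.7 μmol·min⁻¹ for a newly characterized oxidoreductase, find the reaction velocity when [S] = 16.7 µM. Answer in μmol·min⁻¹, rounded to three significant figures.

8.24 μmol·min⁻¹

[S]/(Km+[S]) = 16.7/37.90 = 0.4406, the fractional saturation.
v = 0.4406 × Vmax = 0.4406 × 18.7 = 8.24 μmol·min⁻¹.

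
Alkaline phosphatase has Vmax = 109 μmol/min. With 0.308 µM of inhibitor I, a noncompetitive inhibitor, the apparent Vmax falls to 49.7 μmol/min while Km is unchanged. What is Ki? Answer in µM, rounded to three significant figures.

Noncompetitive: Vmax,app = Vmax/α with α = 1 + [I]/Ki.
α = Vmax/Vmax,app = 109/49.7 = 2.193.
Ki = [I]/(α − 1) = 0.308/1.193 = 0.258 µM.

0.258 µM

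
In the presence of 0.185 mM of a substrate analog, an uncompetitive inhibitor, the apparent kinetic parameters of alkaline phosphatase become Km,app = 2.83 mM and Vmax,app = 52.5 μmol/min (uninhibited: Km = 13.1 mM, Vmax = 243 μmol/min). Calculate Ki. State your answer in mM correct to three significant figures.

Uncompetitive: Vmax,app = Vmax/α (and Km,app = Km/α) with α = 1 + [I]/Ki.
α = Vmax/Vmax,app = 243/52.5 = 4.629.
Since α = 1 + [I]/Ki, [I]/Ki = 4.629 − 1 = 3.629 and Ki = 0.185/3.629 = 0.0510 mM.

0.0510 mM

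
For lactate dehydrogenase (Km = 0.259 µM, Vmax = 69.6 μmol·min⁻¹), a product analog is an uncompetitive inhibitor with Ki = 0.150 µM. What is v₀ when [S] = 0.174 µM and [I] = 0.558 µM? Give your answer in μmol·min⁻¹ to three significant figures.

α = 1 + [I]/Ki = 1 + 0.558/0.150 = 4.720.
For an uncompetitive inhibitor, both parameters are divided by α, giving Vmax/α and Km/α: Km,app = 0.0549 µM, Vmax,app = 14.7 μmol·min⁻¹.
v = Vmax,app·[S]/(Km,app + [S]) = 14.7 × 0.174/(0.0549 + 0.174) = 11.2 μmol·min⁻¹.

11.2 μmol·min⁻¹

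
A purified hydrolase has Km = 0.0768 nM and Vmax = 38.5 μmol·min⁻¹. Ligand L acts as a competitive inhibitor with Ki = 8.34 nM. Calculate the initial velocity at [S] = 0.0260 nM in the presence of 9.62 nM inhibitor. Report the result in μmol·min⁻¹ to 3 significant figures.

5.23 μmol·min⁻¹

With α = 1 + [I]/Ki = 1 + 9.62/8.34 = 2.153, the competitive rate law is v = Vmax[S] / (αKm + [S]).
v = 38.5×0.0260 / (2.153×0.0768 + 0.0260) = 1.001/0.1914 = 5.23 μmol·min⁻¹.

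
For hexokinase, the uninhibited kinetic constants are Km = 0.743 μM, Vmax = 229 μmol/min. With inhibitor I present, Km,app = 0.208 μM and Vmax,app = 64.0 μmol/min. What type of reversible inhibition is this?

uncompetitive

Both Km and Vmax decrease by the same factor (~3.58-fold) — characteristic of uncompetitive inhibition.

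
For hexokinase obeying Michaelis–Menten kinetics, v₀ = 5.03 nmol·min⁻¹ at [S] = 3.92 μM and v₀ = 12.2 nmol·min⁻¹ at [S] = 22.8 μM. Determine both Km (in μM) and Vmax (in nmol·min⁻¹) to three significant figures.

Km = 9.58 μM; Vmax = 17.3 nmol·min⁻¹

In reciprocal form, 1/v = (Km/Vmax)·(1/[S]) + 1/Vmax. The two points give (1/[S], 1/v) = (0.2551, 0.1988) and (0.04386, 0.08197).
Slope = (0.1988 − 0.08197)/(0.2551 − 0.04386) = 0.5531; intercept = 0.1988 − 0.5531×0.2551 = 0.05771.
Vmax = 1/intercept = 17.3 nmol·min⁻¹; Km = slope × Vmax = 0.5531 × 17.3 = 9.58 μM.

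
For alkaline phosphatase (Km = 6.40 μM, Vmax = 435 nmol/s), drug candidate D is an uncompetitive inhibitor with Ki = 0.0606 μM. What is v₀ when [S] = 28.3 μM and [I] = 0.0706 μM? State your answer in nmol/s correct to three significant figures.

182 nmol/s

α = 1 + [I]/Ki = 1 + 0.0706/0.0606 = 2.165.
For an uncompetitive inhibitor, both parameters are divided by α, giving Vmax/α and Km/α: Km,app = 2.96 μM, Vmax,app = 201 nmol/s.
v = Vmax,app·[S]/(Km,app + [S]) = 201 × 28.3/(2.96 + 28.3) = 182 nmol/s.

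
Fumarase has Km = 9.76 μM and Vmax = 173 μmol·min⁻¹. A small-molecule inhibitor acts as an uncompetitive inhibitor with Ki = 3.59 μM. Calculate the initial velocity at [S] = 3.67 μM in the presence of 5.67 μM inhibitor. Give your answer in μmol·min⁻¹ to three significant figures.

With α = 1 + [I]/Ki = 1 + 5.67/3.59 = 2.579, the uncompetitive rate law is v = (Vmax/α)·[S] / (Km/α + [S]).
v = (173/2.579)×3.67 / (9.76/2.579 + 3.67) = 246.1/7.454 = 33.0 μmol·min⁻¹.

33.0 μmol·min⁻¹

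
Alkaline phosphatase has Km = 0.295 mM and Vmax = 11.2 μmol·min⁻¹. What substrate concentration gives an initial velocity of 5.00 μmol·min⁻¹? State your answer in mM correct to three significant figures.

The required fractional saturation is v/Vmax = 5.00/11.2 = 0.4464.
Then [S]/(Km+[S]) = 0.4464 ⇒ [S] = 0.295 × 0.4464/(1 − 0.4464) = 0.238 mM.

0.238 mM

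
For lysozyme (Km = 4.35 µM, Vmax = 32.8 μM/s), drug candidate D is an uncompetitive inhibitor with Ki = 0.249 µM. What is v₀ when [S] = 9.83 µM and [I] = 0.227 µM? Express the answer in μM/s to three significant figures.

13.9 μM/s

With α = 1 + [I]/Ki = 1 + 0.227/0.249 = 1.912, the uncompetitive rate law is v = (Vmax/α)·[S] / (Km/α + [S]).
v = (32.8/1.912)×9.83 / (4.35/1.912 + 9.83) = 168.7/12.11 = 13.9 μM/s.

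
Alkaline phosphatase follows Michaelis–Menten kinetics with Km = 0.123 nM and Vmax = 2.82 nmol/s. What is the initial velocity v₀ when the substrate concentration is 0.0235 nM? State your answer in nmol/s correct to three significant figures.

0.452 nmol/s

v = Vmax·[S]/(Km + [S]) = 2.82 × 0.0235 / (0.123 + 0.0235)
  = 0.06627 / 0.1465 = 0.452 nmol/s.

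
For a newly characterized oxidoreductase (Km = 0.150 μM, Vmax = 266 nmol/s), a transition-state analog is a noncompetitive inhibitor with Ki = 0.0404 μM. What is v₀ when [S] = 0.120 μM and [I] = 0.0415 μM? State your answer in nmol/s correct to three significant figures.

With α = 1 + [I]/Ki = 1 + 0.0415/0.0404 = 2.027, the noncompetitive rate law is v = (Vmax/α)·[S] / (Km + [S]).
v = (266/2.027)×0.120 / (0.150 + 0.120) = 15.75/0.2700 = 58.3 nmol/s.

58.3 nmol/s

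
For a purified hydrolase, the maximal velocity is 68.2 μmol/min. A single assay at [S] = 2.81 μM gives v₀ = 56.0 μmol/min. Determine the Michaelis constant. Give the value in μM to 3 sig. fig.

v/Vmax = 56.0/68.2 = 0.8211 = [S]/(Km+[S]).
So Km + [S] = [S]/0.8211 = 3.422 μM, giving Km = 3.422 − 2.81 = 0.612 μM.

0.612 μM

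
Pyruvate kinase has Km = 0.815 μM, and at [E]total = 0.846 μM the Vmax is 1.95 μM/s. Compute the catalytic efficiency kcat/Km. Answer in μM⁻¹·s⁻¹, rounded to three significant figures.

2.83 μM⁻¹·s⁻¹

kcat = Vmax/[E]total = 1.95/0.846 = 2.30 s⁻¹.
kcat/Km = 2.30/0.815 = 2.83 μM⁻¹·s⁻¹.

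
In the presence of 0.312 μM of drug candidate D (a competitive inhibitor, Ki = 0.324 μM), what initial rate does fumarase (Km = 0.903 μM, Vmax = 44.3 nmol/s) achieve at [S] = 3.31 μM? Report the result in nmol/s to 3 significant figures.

With α = 1 + [I]/Ki = 1 + 0.312/0.324 = 1.963, the competitive rate law is v = Vmax[S] / (αKm + [S]).
v = 44.3×3.31 / (1.963×0.903 + 3.31) = 146.6/5.083 = 28.9 nmol/s.

28.9 nmol/s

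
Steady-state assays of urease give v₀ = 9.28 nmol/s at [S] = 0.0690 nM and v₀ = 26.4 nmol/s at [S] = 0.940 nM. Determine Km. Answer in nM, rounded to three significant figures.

0.161 nM

From v = Vmax[S]/(Km+[S]), each point gives Vmax = v(Km+[S])/[S].
Equating: 9.28(Km+0.0690)/0.0690 = 26.4(Km+0.940)/0.940.
134.5·Km + 9.28 = 28.09·Km + 26.4, so (134.5 − 28.09)·Km = 26.4 − 9.28.
Km = 17.12/106.4 = 0.161 nM; then Vmax = 9.28(0.161+0.0690)/0.0690 = 30.9 nmol/s.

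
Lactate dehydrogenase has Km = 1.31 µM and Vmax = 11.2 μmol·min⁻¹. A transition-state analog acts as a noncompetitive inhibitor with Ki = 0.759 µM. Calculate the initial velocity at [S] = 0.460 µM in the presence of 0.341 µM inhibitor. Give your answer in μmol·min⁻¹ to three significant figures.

2.01 μmol·min⁻¹

With α = 1 + [I]/Ki = 1 + 0.341/0.759 = 1.449, the noncompetitive rate law is v = (Vmax/α)·[S] / (Km + [S]).
v = (11.2/1.449)×0.460 / (1.31 + 0.460) = 3.555/1.770 = 2.01 μmol·min⁻¹.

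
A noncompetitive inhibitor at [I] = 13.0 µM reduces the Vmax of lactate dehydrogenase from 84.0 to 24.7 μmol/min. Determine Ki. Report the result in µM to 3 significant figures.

Noncompetitive: Vmax,app = Vmax/α with α = 1 + [I]/Ki.
α = Vmax/Vmax,app = 84.0/24.7 = 3.401.
Ki = [I]/(α − 1) = 13.0/2.401 = 5.41 µM.

5.41 µM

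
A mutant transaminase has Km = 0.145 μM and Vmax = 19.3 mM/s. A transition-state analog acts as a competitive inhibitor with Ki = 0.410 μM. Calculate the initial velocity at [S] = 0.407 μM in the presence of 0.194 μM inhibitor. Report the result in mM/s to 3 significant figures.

α = 1 + [I]/Ki = 1 + 0.194/0.410 = 1.473.
For a competitive inhibitor, Vmax is unchanged and the apparent Km becomes α·Km: Km,app = 0.214 μM, Vmax,app = 19.3 mM/s.
v = Vmax,app·[S]/(Km,app + [S]) = 19.3 × 0.407/(0.214 + 0.407) = 12.7 mM/s.

12.7 mM/s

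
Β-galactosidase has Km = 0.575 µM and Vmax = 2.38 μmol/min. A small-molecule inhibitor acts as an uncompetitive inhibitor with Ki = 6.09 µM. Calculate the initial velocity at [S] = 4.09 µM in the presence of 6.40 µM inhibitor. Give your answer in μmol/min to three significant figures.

1.09 μmol/min

α = 1 + [I]/Ki = 1 + 6.40/6.09 = 2.051.
For an uncompetitive inhibitor, both parameters are divided by α, giving Vmax/α and Km/α: Km,app = 0.280 µM, Vmax,app = 1.16 μmol/min.
v = Vmax,app·[S]/(Km,app + [S]) = 1.16 × 4.09/(0.280 + 4.09) = 1.09 μmol/min.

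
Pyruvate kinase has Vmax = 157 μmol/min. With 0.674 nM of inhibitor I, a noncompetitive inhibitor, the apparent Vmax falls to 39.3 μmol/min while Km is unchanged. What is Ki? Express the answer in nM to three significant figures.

Noncompetitive: Vmax,app = Vmax/α with α = 1 + [I]/Ki.
α = Vmax/Vmax,app = 157/39.3 = 3.995.
Ki = [I]/(α − 1) = 0.674/2.995 = 0.225 nM.

0.225 nM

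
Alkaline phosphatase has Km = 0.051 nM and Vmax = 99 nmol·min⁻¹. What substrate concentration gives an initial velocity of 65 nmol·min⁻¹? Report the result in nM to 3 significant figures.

Rearranging v = Vmax[S]/(Km+[S]) gives [S] = Km·v/(Vmax − v).
[S] = 0.051 × 65 / (99 − 65) = 3.315/34.00 = 0.0975 nM.

0.0975 nM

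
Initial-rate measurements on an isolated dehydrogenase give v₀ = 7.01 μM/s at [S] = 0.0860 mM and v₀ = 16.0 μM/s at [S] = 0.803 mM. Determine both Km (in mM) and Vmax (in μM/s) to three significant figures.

Km = 0.146 mM; Vmax = 18.9 μM/s

In reciprocal form, 1/v = (Km/Vmax)·(1/[S]) + 1/Vmax. The two points give (1/[S], 1/v) = (11.63, 0.1427) and (1.245, 0.06250).
Slope = (0.1427 − 0.06250)/(11.63 − 1.245) = 0.007720; intercept = 0.1427 − 0.007720×11.63 = 0.05289.
Vmax = 1/intercept = 18.9 μM/s; Km = slope × Vmax = 0.007720 × 18.9 = 0.146 mM.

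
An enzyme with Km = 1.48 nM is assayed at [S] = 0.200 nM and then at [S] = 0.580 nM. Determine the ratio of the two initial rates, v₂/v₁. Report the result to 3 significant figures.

Since Vmax cancels, v₂/v₁ = [S]₂(Km+[S]₁) / [S]₁(Km+[S]₂).
= 0.580×(1.48+0.200) / (0.200×(1.48+0.580)) = 0.9744/0.4120 = 2.37.

2.37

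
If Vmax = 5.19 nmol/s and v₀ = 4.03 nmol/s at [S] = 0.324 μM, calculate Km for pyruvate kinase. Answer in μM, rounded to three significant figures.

v/Vmax = 4.03/5.19 = 0.7765 = [S]/(Km+[S]).
So Km + [S] = [S]/0.7765 = 0.4173 μM, giving Km = 0.4173 − 0.324 = 0.0933 μM.

0.0933 μM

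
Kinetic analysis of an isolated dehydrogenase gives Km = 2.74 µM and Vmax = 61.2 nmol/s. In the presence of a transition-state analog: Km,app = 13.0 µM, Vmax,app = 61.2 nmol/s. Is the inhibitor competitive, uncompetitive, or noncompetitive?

Km increases (2.74 → 13.0 µM) while Vmax is unchanged — the hallmark of competitive inhibition.

competitive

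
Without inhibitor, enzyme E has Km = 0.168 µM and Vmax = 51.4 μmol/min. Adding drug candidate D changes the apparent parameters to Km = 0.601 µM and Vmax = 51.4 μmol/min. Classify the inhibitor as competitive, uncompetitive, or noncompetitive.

Km increases (0.168 → 0.601 µM) while Vmax is unchanged — the hallmark of competitive inhibition.

competitive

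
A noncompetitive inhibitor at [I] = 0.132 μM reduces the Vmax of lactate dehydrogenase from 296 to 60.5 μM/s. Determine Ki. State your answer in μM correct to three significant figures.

0.0339 μM

Noncompetitive: Vmax,app = Vmax/α with α = 1 + [I]/Ki.
α = Vmax/Vmax,app = 296/60.5 = 4.893.
Ki = [I]/(α − 1) = 0.132/3.893 = 0.0339 μM.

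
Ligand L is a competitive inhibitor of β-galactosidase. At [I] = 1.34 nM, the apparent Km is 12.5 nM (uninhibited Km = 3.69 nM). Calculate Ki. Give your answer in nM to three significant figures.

0.561 nM

Competitive: Km,app = α·Km with α = 1 + [I]/Ki.
α = Km,app/Km = 12.5/3.69 = 3.388.
Since α = 1 + [I]/Ki, [I]/Ki = 3.388 − 1 = 2.388 and Ki = 1.34/2.388 = 0.561 nM.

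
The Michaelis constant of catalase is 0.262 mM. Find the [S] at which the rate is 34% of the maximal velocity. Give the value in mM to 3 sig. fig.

0.135 mM

v/Vmax = [S]/(Km+[S]) = 0.34, so [S] = Km·0.34/(1 − 0.34) = 0.262 × 0.5152.
[S] = 0.135 mM.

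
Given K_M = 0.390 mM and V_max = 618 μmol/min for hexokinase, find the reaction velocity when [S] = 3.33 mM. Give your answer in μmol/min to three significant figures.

553 μmol/min

v = Vmax·[S]/(Km + [S]) = 618 × 3.33 / (0.390 + 3.33)
  = 2058 / 3.720 = 553 μmol/min.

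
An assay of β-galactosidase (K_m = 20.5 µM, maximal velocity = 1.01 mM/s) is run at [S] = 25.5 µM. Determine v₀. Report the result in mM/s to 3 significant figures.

v = Vmax·[S]/(Km + [S]) = 1.01 × 25.5 / (20.5 + 25.5)
  = 25.76 / 46.00 = 0.560 mM/s.

0.560 mM/s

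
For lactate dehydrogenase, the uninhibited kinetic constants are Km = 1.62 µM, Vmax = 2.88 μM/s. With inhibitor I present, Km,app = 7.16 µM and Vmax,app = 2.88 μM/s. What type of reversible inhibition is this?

competitive

Km increases (1.62 → 7.16 µM) while Vmax is unchanged — the hallmark of competitive inhibition.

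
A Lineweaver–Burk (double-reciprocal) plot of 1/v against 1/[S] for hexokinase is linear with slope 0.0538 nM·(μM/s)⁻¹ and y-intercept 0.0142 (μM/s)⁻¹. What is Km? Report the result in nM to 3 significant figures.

y-intercept = 1/Vmax ⇒ Vmax = 70.4 μM/s; slope = Km/Vmax ⇒ Km = slope × Vmax.
Km = 0.0538 × 70.4 = 3.79 nM.

3.79 nM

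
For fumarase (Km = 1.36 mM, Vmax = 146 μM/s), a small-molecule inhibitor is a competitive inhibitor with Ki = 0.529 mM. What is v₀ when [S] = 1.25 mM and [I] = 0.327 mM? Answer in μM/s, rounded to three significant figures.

52.9 μM/s

α = 1 + [I]/Ki = 1 + 0.327/0.529 = 1.618.
For a competitive inhibitor, Vmax is unchanged and the apparent Km becomes α·Km: Km,app = 2.20 mM, Vmax,app = 146 μM/s.
v = Vmax,app·[S]/(Km,app + [S]) = 146 × 1.25/(2.20 + 1.25) = 52.9 μM/s.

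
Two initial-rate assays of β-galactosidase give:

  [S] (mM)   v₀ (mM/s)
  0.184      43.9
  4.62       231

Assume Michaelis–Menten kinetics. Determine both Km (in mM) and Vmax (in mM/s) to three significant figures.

Km = 0.992 mM; Vmax = 281 mM/s

From v = Vmax[S]/(Km+[S]), each point gives Vmax = v(Km+[S])/[S].
Equating: 43.9(Km+0.184)/0.184 = 231(Km+4.62)/4.62.
238.6·Km + 43.9 = 50.00·Km + 231, so (238.6 − 50.00)·Km = 231 − 43.9.
Km = 187.1/188.6 = 0.992 mM; then Vmax = 43.9(0.992+0.184)/0.184 = 281 mM/s.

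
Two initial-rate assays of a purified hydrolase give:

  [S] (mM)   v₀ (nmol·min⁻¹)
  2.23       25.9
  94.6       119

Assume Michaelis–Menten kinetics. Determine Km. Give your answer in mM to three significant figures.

In reciprocal form, 1/v = (Km/Vmax)·(1/[S]) + 1/Vmax. The two points give (1/[S], 1/v) = (0.4484, 0.03861) and (0.01057, 0.008403).
Slope = (0.03861 − 0.008403)/(0.4484 − 0.01057) = 0.06899; intercept = 0.03861 − 0.06899×0.4484 = 0.007674.
Vmax = 1/intercept = 130 nmol·min⁻¹; Km = slope × Vmax = 0.06899 × 130 = 8.99 mM.

8.99 mM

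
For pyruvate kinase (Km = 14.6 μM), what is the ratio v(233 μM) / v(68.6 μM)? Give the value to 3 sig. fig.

The fractional saturations are [S]/(Km+[S]) = 68.6/83.20 = 0.8245 and 233/247.6 = 0.9410.
v₂/v₁ is just their ratio: 0.9410/0.8245 = 1.14.

1.14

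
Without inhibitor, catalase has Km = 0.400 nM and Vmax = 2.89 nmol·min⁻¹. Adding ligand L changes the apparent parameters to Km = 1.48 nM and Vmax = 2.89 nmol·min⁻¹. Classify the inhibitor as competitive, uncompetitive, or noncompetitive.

competitive

Km increases (0.400 → 1.48 nM) while Vmax is unchanged — the hallmark of competitive inhibition.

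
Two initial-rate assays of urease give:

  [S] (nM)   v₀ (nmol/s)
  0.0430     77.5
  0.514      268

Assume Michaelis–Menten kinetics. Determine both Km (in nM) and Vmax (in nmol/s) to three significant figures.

From v = Vmax[S]/(Km+[S]), each point gives Vmax = v(Km+[S])/[S].
Equating: 77.5(Km+0.0430)/0.0430 = 268(Km+0.514)/0.514.
1802·Km + 77.5 = 521.4·Km + 268, so (1802 − 521.4)·Km = 268 − 77.5.
Km = 190.5/1281 = 0.149 nM; then Vmax = 77.5(0.149+0.0430)/0.0430 = 346 nmol/s.

Km = 0.149 nM; Vmax = 346 nmol/s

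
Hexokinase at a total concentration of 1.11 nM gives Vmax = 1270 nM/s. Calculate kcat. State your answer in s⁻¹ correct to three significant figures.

kcat = Vmax/[E]total = 1270 nM/s / 1.11 nM = 1140 s⁻¹.

1140 s⁻¹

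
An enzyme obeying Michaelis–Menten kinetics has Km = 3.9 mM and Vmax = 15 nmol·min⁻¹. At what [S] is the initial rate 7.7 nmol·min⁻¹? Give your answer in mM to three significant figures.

4.11 mM

Rearranging v = Vmax[S]/(Km+[S]) gives [S] = Km·v/(Vmax − v).
[S] = 3.9 × 7.7 / (15 − 7.7) = 30.03/7.300 = 4.11 mM.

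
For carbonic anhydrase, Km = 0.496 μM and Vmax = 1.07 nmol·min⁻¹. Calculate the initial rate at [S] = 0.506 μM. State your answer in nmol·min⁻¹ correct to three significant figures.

0.540 nmol·min⁻¹

[S]/(Km+[S]) = 0.506/1.002 = 0.5050, the fractional saturation.
v = 0.5050 × Vmax = 0.5050 × 1.07 = 0.540 nmol·min⁻¹.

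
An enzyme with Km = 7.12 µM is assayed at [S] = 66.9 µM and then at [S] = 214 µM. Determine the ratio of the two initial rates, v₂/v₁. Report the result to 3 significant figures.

1.07

The fractional saturations are [S]/(Km+[S]) = 66.9/74.02 = 0.9038 and 214/221.1 = 0.9678.
v₂/v₁ is just their ratio: 0.9678/0.9038 = 1.07.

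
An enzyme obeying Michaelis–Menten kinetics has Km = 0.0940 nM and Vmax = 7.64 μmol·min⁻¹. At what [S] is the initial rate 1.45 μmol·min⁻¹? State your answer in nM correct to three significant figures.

0.0220 nM

Rearranging v = Vmax[S]/(Km+[S]) gives [S] = Km·v/(Vmax − v).
[S] = 0.0940 × 1.45 / (7.64 − 1.45) = 0.1363/6.190 = 0.0220 nM.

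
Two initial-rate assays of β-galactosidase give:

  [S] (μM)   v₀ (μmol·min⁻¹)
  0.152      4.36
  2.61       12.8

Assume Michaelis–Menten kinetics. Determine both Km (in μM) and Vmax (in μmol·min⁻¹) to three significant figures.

Km = 0.355 μM; Vmax = 14.5 μmol·min⁻¹

In reciprocal form, 1/v = (Km/Vmax)·(1/[S]) + 1/Vmax. The two points give (1/[S], 1/v) = (6.579, 0.2294) and (0.3831, 0.07812).
Slope = (0.2294 − 0.07812)/(6.579 − 0.3831) = 0.02441; intercept = 0.2294 − 0.02441×6.579 = 0.06877.
Vmax = 1/intercept = 14.5 μmol·min⁻¹; Km = slope × Vmax = 0.02441 × 14.5 = 0.355 μM.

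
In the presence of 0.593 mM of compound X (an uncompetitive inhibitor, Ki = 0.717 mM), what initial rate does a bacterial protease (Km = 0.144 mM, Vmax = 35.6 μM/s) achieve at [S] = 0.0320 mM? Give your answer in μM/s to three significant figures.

5.63 μM/s

α = 1 + [I]/Ki = 1 + 0.593/0.717 = 1.827.
For an uncompetitive inhibitor, both parameters are divided by α, giving Vmax/α and Km/α: Km,app = 0.0788 mM, Vmax,app = 19.5 μM/s.
v = Vmax,app·[S]/(Km,app + [S]) = 19.5 × 0.0320/(0.0788 + 0.0320) = 5.63 μM/s.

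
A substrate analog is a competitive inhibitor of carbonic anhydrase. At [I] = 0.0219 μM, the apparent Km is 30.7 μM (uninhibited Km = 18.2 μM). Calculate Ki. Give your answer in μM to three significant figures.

0.0319 μM

Competitive: Km,app = α·Km with α = 1 + [I]/Ki.
α = Km,app/Km = 30.7/18.2 = 1.687.
Ki = [I]/(α − 1) = 0.0219/0.6868 = 0.0319 μM.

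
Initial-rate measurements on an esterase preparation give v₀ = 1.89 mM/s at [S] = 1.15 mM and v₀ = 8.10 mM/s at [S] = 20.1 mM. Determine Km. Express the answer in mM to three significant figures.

From v = Vmax[S]/(Km+[S]), each point gives Vmax = v(Km+[S])/[S].
Equating: 1.89(Km+1.15)/1.15 = 8.10(Km+20.1)/20.1.
1.643·Km + 1.89 = 0.4030·Km + 8.10, so (1.643 − 0.4030)·Km = 8.10 − 1.89.
Km = 6.210/1.240 = 5.01 mM; then Vmax = 1.89(5.01+1.15)/1.15 = 10.1 mM/s.

5.01 mM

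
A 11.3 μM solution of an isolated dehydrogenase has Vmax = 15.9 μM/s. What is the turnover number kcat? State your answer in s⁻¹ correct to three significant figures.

kcat = Vmax/[E]total = 15.9 μM/s / 11.3 μM = 1.41 s⁻¹.

1.41 s⁻¹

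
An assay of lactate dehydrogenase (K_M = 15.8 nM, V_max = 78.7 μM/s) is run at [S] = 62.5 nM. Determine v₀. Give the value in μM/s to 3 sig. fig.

62.8 μM/s

[S]/(Km+[S]) = 62.5/78.30 = 0.7982, the fractional saturation.
v = 0.7982 × Vmax = 0.7982 × 78.7 = 62.8 μM/s.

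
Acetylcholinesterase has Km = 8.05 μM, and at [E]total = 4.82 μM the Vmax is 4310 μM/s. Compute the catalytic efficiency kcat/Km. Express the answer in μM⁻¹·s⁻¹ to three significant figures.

kcat = Vmax/[E]total = 4310/4.82 = 894 s⁻¹.
kcat/Km = 894/8.05 = 111 μM⁻¹·s⁻¹.

111 μM⁻¹·s⁻¹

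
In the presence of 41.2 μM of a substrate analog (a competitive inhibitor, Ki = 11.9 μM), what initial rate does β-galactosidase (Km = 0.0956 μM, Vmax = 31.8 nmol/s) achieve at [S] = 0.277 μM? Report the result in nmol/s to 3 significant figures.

12.5 nmol/s

With α = 1 + [I]/Ki = 1 + 41.2/11.9 = 4.462, the competitive rate law is v = Vmax[S] / (αKm + [S]).
v = 31.8×0.277 / (4.462×0.0956 + 0.277) = 8.809/0.7036 = 12.5 nmol/s.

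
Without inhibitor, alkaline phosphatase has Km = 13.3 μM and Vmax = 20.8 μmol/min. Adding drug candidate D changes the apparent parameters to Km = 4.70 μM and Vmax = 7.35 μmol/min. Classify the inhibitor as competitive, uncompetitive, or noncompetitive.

uncompetitive

Both Km and Vmax decrease by the same factor (~2.83-fold) — characteristic of uncompetitive inhibition.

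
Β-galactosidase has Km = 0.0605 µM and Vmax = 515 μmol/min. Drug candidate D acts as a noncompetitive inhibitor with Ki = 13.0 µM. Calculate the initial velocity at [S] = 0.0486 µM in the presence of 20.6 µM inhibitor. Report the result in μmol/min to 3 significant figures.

88.8 μmol/min

α = 1 + [I]/Ki = 1 + 20.6/13.0 = 2.585.
For a noncompetitive inhibitor, Vmax is reduced to Vmax/α while Km is unchanged: Km,app = 0.0605 µM, Vmax,app = 199 μmol/min.
v = Vmax,app·[S]/(Km,app + [S]) = 199 × 0.0486/(0.0605 + 0.0486) = 88.8 μmol/min.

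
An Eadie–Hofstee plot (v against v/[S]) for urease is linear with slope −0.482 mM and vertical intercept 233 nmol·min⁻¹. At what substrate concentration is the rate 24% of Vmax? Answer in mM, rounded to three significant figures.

The Eadie–Hofstee slope gives Km = 0.482 mM (slope = −Km).
v/Vmax = [S]/(Km+[S]) = 0.24 ⇒ [S] = Km·0.24/(1−0.24) = 0.482 × 0.3158 = 0.152 mM.

0.152 mM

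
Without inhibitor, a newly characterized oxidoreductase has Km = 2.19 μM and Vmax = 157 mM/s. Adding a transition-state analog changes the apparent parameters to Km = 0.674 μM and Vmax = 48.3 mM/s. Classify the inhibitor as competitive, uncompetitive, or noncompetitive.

Both Km and Vmax decrease by the same factor (~3.25-fold) — characteristic of uncompetitive inhibition.

uncompetitive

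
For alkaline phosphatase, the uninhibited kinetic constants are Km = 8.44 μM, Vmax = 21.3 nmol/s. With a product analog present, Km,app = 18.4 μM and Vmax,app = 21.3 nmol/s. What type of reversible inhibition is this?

competitive

Km increases (8.44 → 18.4 μM) while Vmax is unchanged — the hallmark of competitive inhibition.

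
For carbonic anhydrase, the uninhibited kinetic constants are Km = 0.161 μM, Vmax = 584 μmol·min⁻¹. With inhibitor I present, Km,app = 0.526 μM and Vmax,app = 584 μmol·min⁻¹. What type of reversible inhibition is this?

competitive

Km increases (0.161 → 0.526 μM) while Vmax is unchanged — the hallmark of competitive inhibition.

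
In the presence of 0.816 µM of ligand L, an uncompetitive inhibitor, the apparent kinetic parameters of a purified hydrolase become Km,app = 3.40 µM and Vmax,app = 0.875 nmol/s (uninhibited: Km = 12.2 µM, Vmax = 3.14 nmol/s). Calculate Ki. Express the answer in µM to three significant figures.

0.315 µM

Uncompetitive: Vmax,app = Vmax/α (and Km,app = Km/α) with α = 1 + [I]/Ki.
α = Vmax/Vmax,app = 3.14/0.875 = 3.589.
Since α = 1 + [I]/Ki, [I]/Ki = 3.589 − 1 = 2.589 and Ki = 0.816/2.589 = 0.315 µM.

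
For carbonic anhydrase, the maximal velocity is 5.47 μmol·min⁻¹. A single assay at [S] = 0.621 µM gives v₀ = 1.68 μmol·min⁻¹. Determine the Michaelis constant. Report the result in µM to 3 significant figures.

v/Vmax = 1.68/5.47 = 0.3071 = [S]/(Km+[S]).
So Km + [S] = [S]/0.3071 = 2.022 µM, giving Km = 2.022 − 0.621 = 1.40 µM.

1.40 µM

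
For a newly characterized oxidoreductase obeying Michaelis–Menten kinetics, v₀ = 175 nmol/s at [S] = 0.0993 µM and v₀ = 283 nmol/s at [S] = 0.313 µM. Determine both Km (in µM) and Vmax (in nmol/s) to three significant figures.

Km = 0.126 µM; Vmax = 397 nmol/s

In reciprocal form, 1/v = (Km/Vmax)·(1/[S]) + 1/Vmax. The two points give (1/[S], 1/v) = (10.07, 0.005714) and (3.195, 0.003534).
Slope = (0.005714 − 0.003534)/(10.07 − 3.195) = 0.0003172; intercept = 0.005714 − 0.0003172×10.07 = 0.002520.
Vmax = 1/intercept = 397 nmol/s; Km = slope × Vmax = 0.0003172 × 397 = 0.126 µM.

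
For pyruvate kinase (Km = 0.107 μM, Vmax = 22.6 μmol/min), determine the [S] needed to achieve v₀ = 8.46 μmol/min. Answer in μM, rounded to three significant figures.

The required fractional saturation is v/Vmax = 8.46/22.6 = 0.3743.
Then [S]/(Km+[S]) = 0.3743 ⇒ [S] = 0.107 × 0.3743/(1 − 0.3743) = 0.0640 μM.

0.0640 μM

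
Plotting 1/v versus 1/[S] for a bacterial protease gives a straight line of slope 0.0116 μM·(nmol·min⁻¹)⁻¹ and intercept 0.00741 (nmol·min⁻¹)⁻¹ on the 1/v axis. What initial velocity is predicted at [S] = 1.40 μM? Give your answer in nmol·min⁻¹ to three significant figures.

The y-intercept is 1/Vmax, so Vmax = 1/0.00741 = 135 nmol·min⁻¹.
The slope is Km/Vmax, so Km = 0.0116 × 135 = 1.57 μM.
Then v = 135 × 1.40/(1.57 + 1.40) = 63.7 nmol·min⁻¹.

63.7 nmol·min⁻¹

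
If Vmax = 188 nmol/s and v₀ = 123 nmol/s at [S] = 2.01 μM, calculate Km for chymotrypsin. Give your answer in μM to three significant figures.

1.06 μM

v/Vmax = 123/188 = 0.6543 = [S]/(Km+[S]).
So Km + [S] = [S]/0.6543 = 3.072 μM, giving Km = 3.072 − 2.01 = 1.06 μM.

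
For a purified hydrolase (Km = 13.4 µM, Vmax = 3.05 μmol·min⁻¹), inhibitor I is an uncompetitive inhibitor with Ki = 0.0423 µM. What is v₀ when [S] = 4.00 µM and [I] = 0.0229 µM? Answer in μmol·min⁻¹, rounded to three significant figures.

With α = 1 + [I]/Ki = 1 + 0.0229/0.0423 = 1.541, the uncompetitive rate law is v = (Vmax/α)·[S] / (Km/α + [S]).
v = (3.05/1.541)×4.00 / (13.4/1.541 + 4.00) = 7.915/12.69 = 0.624 μmol·min⁻¹.

0.624 μmol·min⁻¹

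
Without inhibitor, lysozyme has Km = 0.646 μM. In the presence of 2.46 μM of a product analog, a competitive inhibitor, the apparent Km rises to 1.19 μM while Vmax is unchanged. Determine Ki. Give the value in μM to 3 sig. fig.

2.92 μM

Competitive: Km,app = α·Km with α = 1 + [I]/Ki.
α = Km,app/Km = 1.19/0.646 = 1.842.
Ki = [I]/(α − 1) = 2.46/0.8421 = 2.92 μM.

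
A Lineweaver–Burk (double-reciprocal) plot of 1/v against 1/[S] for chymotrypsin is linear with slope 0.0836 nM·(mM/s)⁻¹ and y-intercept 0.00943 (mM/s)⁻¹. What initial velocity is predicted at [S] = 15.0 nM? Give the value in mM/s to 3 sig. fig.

66.7 mM/s

The y-intercept is 1/Vmax, so Vmax = 1/0.00943 = 106 mM/s.
The slope is Km/Vmax, so Km = 0.0836 × 106 = 8.87 nM.
Then v = 106 × 15.0/(8.87 + 15.0) = 66.7 mM/s.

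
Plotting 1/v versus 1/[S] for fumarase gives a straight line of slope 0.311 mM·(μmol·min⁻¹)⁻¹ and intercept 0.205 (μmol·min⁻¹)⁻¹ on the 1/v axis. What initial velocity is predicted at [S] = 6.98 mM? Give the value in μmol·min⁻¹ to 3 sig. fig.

4.01 μmol·min⁻¹

The y-intercept is 1/Vmax, so Vmax = 1/0.205 = 4.88 μmol·min⁻¹.
The slope is Km/Vmax, so Km = 0.311 × 4.88 = 1.52 mM.
Then v = 4.88 × 6.98/(1.52 + 6.98) = 4.01 μmol·min⁻¹.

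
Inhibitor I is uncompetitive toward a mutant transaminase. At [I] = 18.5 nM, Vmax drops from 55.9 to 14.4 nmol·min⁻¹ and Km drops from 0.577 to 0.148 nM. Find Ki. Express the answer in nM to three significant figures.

Uncompetitive: Vmax,app = Vmax/α (and Km,app = Km/α) with α = 1 + [I]/Ki.
α = Vmax/Vmax,app = 55.9/14.4 = 3.882.
Ki = [I]/(α − 1) = 18.5/2.882 = 6.42 nM.

6.42 nM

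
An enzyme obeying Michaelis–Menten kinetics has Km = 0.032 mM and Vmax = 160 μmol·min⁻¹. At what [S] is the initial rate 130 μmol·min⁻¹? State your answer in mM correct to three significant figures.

0.139 mM

Rearranging v = Vmax[S]/(Km+[S]) gives [S] = Km·v/(Vmax − v).
[S] = 0.032 × 130 / (160 − 130) = 4.160/30.00 = 0.139 mM.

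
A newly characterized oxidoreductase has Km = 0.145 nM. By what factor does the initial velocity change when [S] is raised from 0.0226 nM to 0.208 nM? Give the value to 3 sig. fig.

The fractional saturations are [S]/(Km+[S]) = 0.0226/0.1676 = 0.1348 and 0.208/0.3530 = 0.5892.
v₂/v₁ is just their ratio: 0.5892/0.1348 = 4.37.

4.37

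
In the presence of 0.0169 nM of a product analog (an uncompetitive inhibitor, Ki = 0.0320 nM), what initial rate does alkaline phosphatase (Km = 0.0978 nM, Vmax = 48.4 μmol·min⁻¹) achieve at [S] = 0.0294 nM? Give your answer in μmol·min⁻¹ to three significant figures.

9.97 μmol·min⁻¹

α = 1 + [I]/Ki = 1 + 0.0169/0.0320 = 1.528.
For an uncompetitive inhibitor, both parameters are divided by α, giving Vmax/α and Km/α: Km,app = 0.0640 nM, Vmax,app = 31.7 μmol·min⁻¹.
v = Vmax,app·[S]/(Km,app + [S]) = 31.7 × 0.0294/(0.0640 + 0.0294) = 9.97 μmol·min⁻¹.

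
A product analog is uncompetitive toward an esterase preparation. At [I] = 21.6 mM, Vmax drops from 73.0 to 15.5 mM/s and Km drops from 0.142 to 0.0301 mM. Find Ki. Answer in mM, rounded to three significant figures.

Uncompetitive: Vmax,app = Vmax/α (and Km,app = Km/α) with α = 1 + [I]/Ki.
α = Vmax/Vmax,app = 73.0/15.5 = 4.710.
Ki = [I]/(α − 1) = 21.6/3.710 = 5.82 mM.

5.82 mM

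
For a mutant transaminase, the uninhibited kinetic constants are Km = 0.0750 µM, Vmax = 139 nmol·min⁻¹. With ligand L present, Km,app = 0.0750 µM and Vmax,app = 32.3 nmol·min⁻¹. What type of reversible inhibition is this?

noncompetitive

Vmax decreases (139 → 32.3 nmol·min⁻¹) while Km is unchanged — pure noncompetitive inhibition.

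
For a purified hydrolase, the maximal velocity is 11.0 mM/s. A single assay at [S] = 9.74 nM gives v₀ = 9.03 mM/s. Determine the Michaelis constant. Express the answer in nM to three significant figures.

From v = Vmax[S]/(Km+[S]), Km = [S](Vmax − v)/v.
Km = 9.74 × (11.0 − 9.03) / 9.03 = 19.19/9.03 = 2.12 nM.

2.12 nM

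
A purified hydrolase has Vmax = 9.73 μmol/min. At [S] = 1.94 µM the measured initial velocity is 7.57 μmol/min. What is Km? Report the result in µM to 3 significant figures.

From v = Vmax[S]/(Km+[S]), Km = [S](Vmax − v)/v.
Km = 1.94 × (9.73 − 7.57) / 7.57 = 4.190/7.57 = 0.554 µM.

0.554 µM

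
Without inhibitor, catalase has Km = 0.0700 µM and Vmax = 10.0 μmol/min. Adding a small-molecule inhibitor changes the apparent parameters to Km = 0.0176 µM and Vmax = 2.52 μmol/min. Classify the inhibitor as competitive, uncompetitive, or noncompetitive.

Both Km and Vmax decrease by the same factor (~3.97-fold) — characteristic of uncompetitive inhibition.

uncompetitive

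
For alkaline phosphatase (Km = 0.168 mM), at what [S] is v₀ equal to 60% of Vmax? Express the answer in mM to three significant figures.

0.252 mM

v/Vmax = [S]/(Km+[S]) = 0.6, so [S] = Km·0.6/(1 − 0.6) = 0.168 × 1.500.
[S] = 0.252 mM.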